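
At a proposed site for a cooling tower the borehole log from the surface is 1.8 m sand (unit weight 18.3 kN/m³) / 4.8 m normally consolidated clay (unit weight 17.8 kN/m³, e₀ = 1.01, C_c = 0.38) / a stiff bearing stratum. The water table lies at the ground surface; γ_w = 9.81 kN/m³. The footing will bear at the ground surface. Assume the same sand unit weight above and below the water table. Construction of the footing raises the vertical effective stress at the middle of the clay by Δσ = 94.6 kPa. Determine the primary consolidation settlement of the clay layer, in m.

S_c ≈ 0.52 m

Mid-depth of clay below the ground surface: z = 1.8 + 4.8/2 = 4.2 m.
Total vertical stress at mid-clay: σ_v = 18.3×1.8 + 17.8×2.4 = 75.66 kPa.
Pore pressure: u = 9.81×(4.2 − 0) = 41.202 kPa.
Initial effective stress: σ'_0 = σ_v − u = 75.66 − 41.202 = 34.458 kPa.
Final effective stress: σ'_f = σ'_0 + Δσ = 34.458 + 94.6 = 129.06 kPa.
Normally consolidated clay, so the full stress increment lies on the virgin compression line:
S_c = C_c·H/(1+e₀)·log₁₀(σ'_f/σ'_0) = 0.38×4.8/(1+1.01)×log₁₀(129.06/34.458)
    = 0.90746 × 0.5735 = 0.5204 m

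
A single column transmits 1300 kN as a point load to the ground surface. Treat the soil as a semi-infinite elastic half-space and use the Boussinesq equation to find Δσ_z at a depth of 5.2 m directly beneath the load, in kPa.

Boussinesq vertical stress below a point load on an elastic half-space:
Δσ_z = 3P/(2πz²) · [1 + (r/z)²]^(−5/2)
r/z = 0/5.2 = 0; [1+(r/z)²]^(−5/2) = 1.
Δσ_z = 3×1300/(2π×5.2²) × 1 = 22.955 × 1 = 22.95 kPa

Δσ_z ≈ 23 kPa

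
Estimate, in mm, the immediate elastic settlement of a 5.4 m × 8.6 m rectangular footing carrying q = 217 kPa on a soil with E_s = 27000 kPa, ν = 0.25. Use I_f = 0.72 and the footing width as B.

Immediate (elastic) settlement: S_e = q·B·(1−ν²)/E_s · I_f.
S_e = 217 × 5.4 × (1 − 0.25²) / 27000 × 0.72
    = 217 × 5.4 × 0.9375 / 27000 × 0.72
    = 0.0293 m = 29.3 mm

S_e ≈ 29.3 mm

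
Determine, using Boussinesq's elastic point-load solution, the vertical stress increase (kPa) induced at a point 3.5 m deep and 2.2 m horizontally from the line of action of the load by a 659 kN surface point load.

Δσ_z ≈ 11.2 kPa

Boussinesq vertical stress below a point load on an elastic half-space:
Δσ_z = 3P/(2πz²) · [1 + (r/z)²]^(−5/2)
r/z = 2.2/3.5 = 0.62857; [1+(r/z)²]^(−5/2) = 0.435.
Δσ_z = 3×659/(2π×3.5²) × 0.435 = 25.686 × 0.435 = 11.17 kPa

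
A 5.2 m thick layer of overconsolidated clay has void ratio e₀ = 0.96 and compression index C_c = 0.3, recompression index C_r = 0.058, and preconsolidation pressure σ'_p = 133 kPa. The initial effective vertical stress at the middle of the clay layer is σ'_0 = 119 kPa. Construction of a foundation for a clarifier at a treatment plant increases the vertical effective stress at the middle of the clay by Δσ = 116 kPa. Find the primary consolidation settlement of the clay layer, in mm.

Final effective stress: σ'_f = 119 + 116 = 235 kPa.
σ'_f = 235 > σ'_p = 133 kPa, so the stress path crosses the preconsolidation pressure — recompression up to σ'_p, then virgin compression beyond:
S_c = H/(1+e₀)·[C_r·log₁₀(σ'_p/σ'_0) + C_c·log₁₀(σ'_f/σ'_p)]
    = 5.2/1.96 × [0.058×log₁₀(133/119) + 0.3×log₁₀(235/133)]
    = 2.6531 × [0.0028017 + 0.074165] = 0.2042 m

S_c ≈ 204 mm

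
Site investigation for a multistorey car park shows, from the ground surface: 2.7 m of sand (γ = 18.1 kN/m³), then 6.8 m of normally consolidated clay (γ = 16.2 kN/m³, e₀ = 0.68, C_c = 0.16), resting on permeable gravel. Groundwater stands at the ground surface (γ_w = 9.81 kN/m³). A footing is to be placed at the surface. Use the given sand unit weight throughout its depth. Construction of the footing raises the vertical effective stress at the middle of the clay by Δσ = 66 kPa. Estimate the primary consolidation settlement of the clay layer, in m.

S_c ≈ 0.257 m

Mid-depth of clay below the ground surface: z = 2.7 + 6.8/2 = 6.1 m.
Total vertical stress at mid-clay: σ_v = 18.1×2.7 + 16.2×3.4 = 103.95 kPa.
Pore pressure: u = 9.81×(6.1 − 0) = 59.841 kPa.
Initial effective stress: σ'_0 = σ_v − u = 103.95 − 59.841 = 44.109 kPa.
Final effective stress: σ'_f = σ'_0 + Δσ = 44.109 + 66 = 110.11 kPa.
Normally consolidated clay, so the full stress increment lies on the virgin compression line:
S_c = C_c·H/(1+e₀)·log₁₀(σ'_f/σ'_0) = 0.16×6.8/(1+0.68)×log₁₀(110.11/44.109)
    = 0.64762 × 0.3973 = 0.2573 m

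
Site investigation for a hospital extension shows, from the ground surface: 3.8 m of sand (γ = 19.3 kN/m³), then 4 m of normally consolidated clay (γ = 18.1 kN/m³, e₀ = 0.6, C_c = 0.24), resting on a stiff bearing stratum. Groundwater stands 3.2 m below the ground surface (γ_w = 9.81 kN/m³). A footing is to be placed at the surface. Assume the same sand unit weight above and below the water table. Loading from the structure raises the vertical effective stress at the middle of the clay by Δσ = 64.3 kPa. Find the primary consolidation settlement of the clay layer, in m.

Mid-depth of clay below the ground surface: z = 3.8 + 4/2 = 5.8 m.
Total vertical stress at mid-clay: σ_v = 19.3×3.8 + 18.1×2 = 109.54 kPa.
Pore pressure: u = 9.81×(5.8 − 3.2) = 25.506 kPa.
Initial effective stress: σ'_0 = σ_v − u = 109.54 − 25.506 = 84.034 kPa.
Final effective stress: σ'_f = σ'_0 + Δσ = 84.034 + 64.3 = 148.33 kPa.
Normally consolidated clay, so the full stress increment lies on the virgin compression line:
S_c = C_c·H/(1+e₀)·log₁₀(σ'_f/σ'_0) = 0.24×4/(1+0.6)×log₁₀(148.33/84.034)
    = 0.6 × 0.24677 = 0.1481 m

S_c ≈ 0.148 m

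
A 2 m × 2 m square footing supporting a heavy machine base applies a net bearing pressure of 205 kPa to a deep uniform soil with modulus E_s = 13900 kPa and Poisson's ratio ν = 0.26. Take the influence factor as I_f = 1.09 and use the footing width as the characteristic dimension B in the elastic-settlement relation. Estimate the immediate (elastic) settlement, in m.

S_e ≈ 0.03 m

Immediate (elastic) settlement: S_e = q·B·(1−ν²)/E_s · I_f.
S_e = 205 × 2 × (1 − 0.26²) / 13900 × 1.09
    = 205 × 2 × 0.9324 / 13900 × 1.09
    = 0.02998 m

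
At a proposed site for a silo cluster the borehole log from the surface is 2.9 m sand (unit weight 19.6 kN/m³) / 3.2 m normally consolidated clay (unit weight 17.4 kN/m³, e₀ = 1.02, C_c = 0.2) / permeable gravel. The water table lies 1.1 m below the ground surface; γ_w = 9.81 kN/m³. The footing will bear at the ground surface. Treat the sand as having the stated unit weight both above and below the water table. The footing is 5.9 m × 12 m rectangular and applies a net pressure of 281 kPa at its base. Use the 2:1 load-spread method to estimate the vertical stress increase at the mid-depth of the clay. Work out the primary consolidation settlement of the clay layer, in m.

S_c ≈ 0.163 m

Mid-depth of clay below the ground surface: z = 2.9 + 3.2/2 = 4.5 m.
Total vertical stress at mid-clay: σ_v = 19.6×2.9 + 17.4×1.6 = 84.68 kPa.
Pore pressure: u = 9.81×(4.5 − 1.1) = 33.354 kPa.
Initial effective stress: σ'_0 = σ_v − u = 84.68 − 33.354 = 51.326 kPa.
Stress increase at mid-clay by the 2:1 spreading method:
Δσ = qBL/((B+z)(L+z)) = 281×5.9×12/((5.9+4.5)(12+4.5)) = 115.94 kPa
Final effective stress: σ'_f = σ'_0 + Δσ = 51.326 + 115.94 = 167.27 kPa.
Normally consolidated clay, so the full stress increment lies on the virgin compression line:
S_c = C_c·H/(1+e₀)·log₁₀(σ'_f/σ'_0) = 0.2×3.2/(1+1.02)×log₁₀(167.27/51.326)
    = 0.31683 × 0.51308 = 0.1626 m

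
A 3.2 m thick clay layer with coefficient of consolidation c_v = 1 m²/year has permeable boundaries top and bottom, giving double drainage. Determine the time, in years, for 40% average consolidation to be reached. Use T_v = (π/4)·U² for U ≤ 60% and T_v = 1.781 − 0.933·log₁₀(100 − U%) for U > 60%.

Drainage path length: H_d = H/2 = 1.6 m (double drainage).
U ≤ 60%: T_v = (π/4)·U² = (π/4)×0.4² = 0.12566.
t = T_v·H_d²/c_v = 0.12566×1.6²/1 = 0.3217 years.

t ≈ 0.322 years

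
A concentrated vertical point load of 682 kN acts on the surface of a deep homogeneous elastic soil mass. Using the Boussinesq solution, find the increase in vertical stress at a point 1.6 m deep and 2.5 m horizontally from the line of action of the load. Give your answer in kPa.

Δσ_z ≈ 5.79 kPa

Boussinesq vertical stress below a point load on an elastic half-space:
Δσ_z = 3P/(2πz²) · [1 + (r/z)²]^(−5/2)
r/z = 2.5/1.6 = 1.5625; [1+(r/z)²]^(−5/2) = 0.045516.
Δσ_z = 3×682/(2π×1.6²) × 0.045516 = 127.2 × 0.045516 = 5.79 kPa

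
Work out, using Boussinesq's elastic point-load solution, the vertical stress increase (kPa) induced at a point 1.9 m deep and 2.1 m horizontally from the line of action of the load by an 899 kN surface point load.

Δσ_z ≈ 16.2 kPa

Boussinesq vertical stress below a point load on an elastic half-space:
Δσ_z = 3P/(2πz²) · [1 + (r/z)²]^(−5/2)
r/z = 2.1/1.9 = 1.1053; [1+(r/z)²]^(−5/2) = 0.13594.
Δσ_z = 3×899/(2π×1.9²) × 0.13594 = 118.9 × 0.13594 = 16.16 kPa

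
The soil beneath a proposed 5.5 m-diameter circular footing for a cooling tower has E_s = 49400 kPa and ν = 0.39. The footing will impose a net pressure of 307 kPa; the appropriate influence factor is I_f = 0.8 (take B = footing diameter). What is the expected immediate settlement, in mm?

Immediate (elastic) settlement: S_e = q·B·(1−ν²)/E_s · I_f.
S_e = 307 × 5.5 × (1 − 0.39²) / 49400 × 0.8
    = 307 × 5.5 × 0.8479 / 49400 × 0.8
    = 0.02319 m = 23.19 mm

S_e ≈ 23.2 mm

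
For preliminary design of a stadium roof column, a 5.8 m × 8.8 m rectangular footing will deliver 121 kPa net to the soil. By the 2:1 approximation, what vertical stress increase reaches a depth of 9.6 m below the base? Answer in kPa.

Δσ_z ≈ 21.8 kPa

By the 2:1 method the load spreads at 1 horizontal : 2 vertical, so at depth z the loaded area has grown by z in each plan dimension:
Δσ = qBL/((B+z)(L+z)) = 121×5.8×8.8/((5.8+9.6)(8.8+9.6)) = 21.795 kPa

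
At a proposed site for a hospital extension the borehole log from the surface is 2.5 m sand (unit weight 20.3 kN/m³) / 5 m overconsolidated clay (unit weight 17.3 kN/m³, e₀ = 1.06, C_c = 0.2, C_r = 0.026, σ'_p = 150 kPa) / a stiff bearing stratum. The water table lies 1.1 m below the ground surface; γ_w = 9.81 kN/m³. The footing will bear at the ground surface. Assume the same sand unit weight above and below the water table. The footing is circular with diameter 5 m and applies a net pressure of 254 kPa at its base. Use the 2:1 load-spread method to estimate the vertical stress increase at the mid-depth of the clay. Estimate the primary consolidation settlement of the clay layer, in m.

S_c ≈ 0.0208 m

Mid-depth of clay below the ground surface: z = 2.5 + 5/2 = 5 m.
Total vertical stress at mid-clay: σ_v = 20.3×2.5 + 17.3×2.5 = 94 kPa.
Pore pressure: u = 9.81×(5 − 1.1) = 38.259 kPa.
Initial effective stress: σ'_0 = σ_v − u = 94 − 38.259 = 55.741 kPa.
Stress increase at mid-clay by the 2:1 spreading method:
Δσ ≈ qD²/(D+z)² = 254×5²/(5+5)² = 63.5 kPa
Final effective stress: σ'_f = 55.741 + 63.5 = 119.24 kPa.
σ'_f = 119.24 ≤ σ'_p = 150 kPa, so the clay remains overconsolidated and only the recompression index applies:
S_c = C_r·H/(1+e₀)·log₁₀(σ'_f/σ'_0) = 0.026×5/2.06×log₁₀(119.24/55.741)
    = 0.063107 × 0.33025 = 0.02084 m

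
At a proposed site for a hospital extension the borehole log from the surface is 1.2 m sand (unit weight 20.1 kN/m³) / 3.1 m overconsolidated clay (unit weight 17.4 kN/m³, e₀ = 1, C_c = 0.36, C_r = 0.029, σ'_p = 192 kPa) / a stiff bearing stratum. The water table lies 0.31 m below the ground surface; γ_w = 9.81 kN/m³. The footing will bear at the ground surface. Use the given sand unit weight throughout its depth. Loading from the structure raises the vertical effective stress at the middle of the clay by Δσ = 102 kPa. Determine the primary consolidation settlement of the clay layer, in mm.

S_c ≈ 30.4 mm

Mid-depth of clay below the ground surface: z = 1.2 + 3.1/2 = 2.75 m.
Total vertical stress at mid-clay: σ_v = 20.1×1.2 + 17.4×1.55 = 51.09 kPa.
Pore pressure: u = 9.81×(2.75 − 0.31) = 23.936 kPa.
Initial effective stress: σ'_0 = σ_v − u = 51.09 − 23.936 = 27.154 kPa.
Final effective stress: σ'_f = 27.154 + 102 = 129.15 kPa.
σ'_f = 129.15 ≤ σ'_p = 192 kPa, so the clay remains overconsolidated and only the recompression index applies:
S_c = C_r·H/(1+e₀)·log₁₀(σ'_f/σ'_0) = 0.029×3.1/2×log₁₀(129.15/27.154)
    = 0.04495 × 0.67726 = 0.03044 m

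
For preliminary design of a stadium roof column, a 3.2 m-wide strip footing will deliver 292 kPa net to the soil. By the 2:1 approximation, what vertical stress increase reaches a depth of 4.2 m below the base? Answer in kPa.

By the 2:1 method the load spreads at 1 horizontal : 2 vertical, so at depth z the loaded area has grown by z in each plan dimension:
Δσ = qB/(B+z) = 292×3.2/(3.2+4.2) = 126.27 kPa

Δσ_z ≈ 126 kPa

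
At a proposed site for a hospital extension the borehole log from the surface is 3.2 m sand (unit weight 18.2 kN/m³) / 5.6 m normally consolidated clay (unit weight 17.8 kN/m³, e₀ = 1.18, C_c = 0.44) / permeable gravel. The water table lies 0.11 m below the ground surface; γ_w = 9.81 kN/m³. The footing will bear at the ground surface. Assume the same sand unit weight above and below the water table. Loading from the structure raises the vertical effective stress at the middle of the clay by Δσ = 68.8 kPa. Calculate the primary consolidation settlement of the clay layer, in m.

Mid-depth of clay below the ground surface: z = 3.2 + 5.6/2 = 6 m.
Total vertical stress at mid-clay: σ_v = 18.2×3.2 + 17.8×2.8 = 108.08 kPa.
Pore pressure: u = 9.81×(6 − 0.11) = 57.781 kPa.
Initial effective stress: σ'_0 = σ_v − u = 108.08 − 57.781 = 50.299 kPa.
Final effective stress: σ'_f = σ'_0 + Δσ = 50.299 + 68.8 = 119.1 kPa.
Normally consolidated clay, so the full stress increment lies on the virgin compression line:
S_c = C_c·H/(1+e₀)·log₁₀(σ'_f/σ'_0) = 0.44×5.6/(1+1.18)×log₁₀(119.1/50.299)
    = 1.1303 × 0.37435 = 0.4231 m

S_c ≈ 0.423 m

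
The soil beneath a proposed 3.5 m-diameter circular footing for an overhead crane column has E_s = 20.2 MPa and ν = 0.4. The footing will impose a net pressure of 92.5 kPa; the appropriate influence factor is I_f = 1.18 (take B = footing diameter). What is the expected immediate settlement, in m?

Immediate (elastic) settlement: S_e = q·B·(1−ν²)/E_s · I_f.
E_s = 20.2 MPa = 20200 kPa.
S_e = 92.5 × 3.5 × (1 − 0.4²) / 20200 × 1.18
    = 92.5 × 3.5 × 0.84 / 20200 × 1.18
    = 0.01589 m

S_e ≈ 0.0159 m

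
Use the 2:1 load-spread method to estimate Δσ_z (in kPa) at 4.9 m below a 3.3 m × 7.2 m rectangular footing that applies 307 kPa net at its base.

Δσ_z ≈ 73.5 kPa

By the 2:1 method the load spreads at 1 horizontal : 2 vertical, so at depth z the loaded area has grown by z in each plan dimension:
Δσ = qBL/((B+z)(L+z)) = 307×3.3×7.2/((3.3+4.9)(7.2+4.9)) = 73.517 kPa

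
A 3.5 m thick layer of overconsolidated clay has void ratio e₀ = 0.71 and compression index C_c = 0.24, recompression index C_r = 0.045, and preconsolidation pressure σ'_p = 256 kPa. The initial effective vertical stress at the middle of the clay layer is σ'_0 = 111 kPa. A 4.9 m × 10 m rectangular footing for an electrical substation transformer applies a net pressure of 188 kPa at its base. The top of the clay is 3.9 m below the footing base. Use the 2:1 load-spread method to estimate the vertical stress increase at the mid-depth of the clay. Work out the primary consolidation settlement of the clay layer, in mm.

S_c ≈ 16.3 mm

Mid-depth of clay below the footing base: z = 3.9 + 3.5/2 = 5.65 m.
Stress increase at mid-clay by the 2:1 spreading method:
Δσ = qBL/((B+z)(L+z)) = 188×4.9×10/((4.9+5.65)(10+5.65)) = 55.794 kPa
Final effective stress: σ'_f = 111 + 55.794 = 166.79 kPa.
σ'_f = 166.79 ≤ σ'_p = 256 kPa, so the clay remains overconsolidated and only the recompression index applies:
S_c = C_r·H/(1+e₀)·log₁₀(σ'_f/σ'_0) = 0.045×3.5/1.71×log₁₀(166.79/111)
    = 0.092106 × 0.17685 = 0.01629 m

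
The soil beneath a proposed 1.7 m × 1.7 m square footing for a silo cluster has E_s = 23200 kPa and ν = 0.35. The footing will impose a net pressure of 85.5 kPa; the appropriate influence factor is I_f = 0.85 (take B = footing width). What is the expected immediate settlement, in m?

S_e ≈ 0.00467 m

Immediate (elastic) settlement: S_e = q·B·(1−ν²)/E_s · I_f.
S_e = 85.5 × 1.7 × (1 − 0.35²) / 23200 × 0.85
    = 85.5 × 1.7 × 0.8775 / 23200 × 0.85
    = 0.004673 m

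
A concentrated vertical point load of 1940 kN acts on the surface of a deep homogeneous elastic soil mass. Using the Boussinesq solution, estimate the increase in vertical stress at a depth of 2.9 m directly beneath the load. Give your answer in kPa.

Δσ_z ≈ 110 kPa

Boussinesq vertical stress below a point load on an elastic half-space:
Δσ_z = 3P/(2πz²) · [1 + (r/z)²]^(−5/2)
r/z = 0/2.9 = 0; [1+(r/z)²]^(−5/2) = 1.
Δσ_z = 3×1940/(2π×2.9²) × 1 = 110.14 × 1 = 110.1 kPa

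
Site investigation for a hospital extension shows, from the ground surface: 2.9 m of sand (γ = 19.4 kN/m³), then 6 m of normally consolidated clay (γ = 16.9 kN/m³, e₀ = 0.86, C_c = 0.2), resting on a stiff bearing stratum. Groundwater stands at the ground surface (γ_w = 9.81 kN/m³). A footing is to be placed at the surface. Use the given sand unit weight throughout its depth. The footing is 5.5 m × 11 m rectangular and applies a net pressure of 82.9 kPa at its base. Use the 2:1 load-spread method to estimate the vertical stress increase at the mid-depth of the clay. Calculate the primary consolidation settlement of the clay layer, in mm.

Mid-depth of clay below the ground surface: z = 2.9 + 6/2 = 5.9 m.
Total vertical stress at mid-clay: σ_v = 19.4×2.9 + 16.9×3 = 106.96 kPa.
Pore pressure: u = 9.81×(5.9 − 0) = 57.879 kPa.
Initial effective stress: σ'_0 = σ_v − u = 106.96 − 57.879 = 49.081 kPa.
Stress increase at mid-clay by the 2:1 spreading method:
Δσ = qBL/((B+z)(L+z)) = 82.9×5.5×11/((5.5+5.9)(11+5.9)) = 26.033 kPa
Final effective stress: σ'_f = σ'_0 + Δσ = 49.081 + 26.033 = 75.114 kPa.
Normally consolidated clay, so the full stress increment lies on the virgin compression line:
S_c = C_c·H/(1+e₀)·log₁₀(σ'_f/σ'_0) = 0.2×6/(1+0.86)×log₁₀(75.114/49.081)
    = 0.64516 × 0.18481 = 0.1192 m

S_c ≈ 119 mm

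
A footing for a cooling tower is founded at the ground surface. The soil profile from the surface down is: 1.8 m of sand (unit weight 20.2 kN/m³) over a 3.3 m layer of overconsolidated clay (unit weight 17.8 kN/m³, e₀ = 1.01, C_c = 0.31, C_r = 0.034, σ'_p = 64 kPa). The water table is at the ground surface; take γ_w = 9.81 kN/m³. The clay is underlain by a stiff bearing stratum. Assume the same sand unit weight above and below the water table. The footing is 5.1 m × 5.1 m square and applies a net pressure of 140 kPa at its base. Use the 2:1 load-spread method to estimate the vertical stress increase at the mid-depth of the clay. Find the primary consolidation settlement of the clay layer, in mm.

Mid-depth of clay below the ground surface: z = 1.8 + 3.3/2 = 3.45 m.
Total vertical stress at mid-clay: σ_v = 20.2×1.8 + 17.8×1.65 = 65.73 kPa.
Pore pressure: u = 9.81×(3.45 − 0) = 33.845 kPa.
Initial effective stress: σ'_0 = σ_v − u = 65.73 − 33.845 = 31.885 kPa.
Stress increase at mid-clay by the 2:1 spreading method:
Δσ = qBL/((B+z)(L+z)) = 140×5.1×5.1/((5.1+3.45)(5.1+3.45)) = 49.812 kPa
Final effective stress: σ'_f = 31.885 + 49.812 = 81.697 kPa.
σ'_f = 81.697 > σ'_p = 64 kPa, so the stress path crosses the preconsolidation pressure — recompression up to σ'_p, then virgin compression beyond:
S_c = H/(1+e₀)·[C_r·log₁₀(σ'_p/σ'_0) + C_c·log₁₀(σ'_f/σ'_p)]
    = 3.3/2.01 × [0.034×log₁₀(64/31.885) + 0.31×log₁₀(81.697/64)]
    = 1.6418 × [0.010288 + 0.032868] = 0.07085 m

S_c ≈ 70.9 mm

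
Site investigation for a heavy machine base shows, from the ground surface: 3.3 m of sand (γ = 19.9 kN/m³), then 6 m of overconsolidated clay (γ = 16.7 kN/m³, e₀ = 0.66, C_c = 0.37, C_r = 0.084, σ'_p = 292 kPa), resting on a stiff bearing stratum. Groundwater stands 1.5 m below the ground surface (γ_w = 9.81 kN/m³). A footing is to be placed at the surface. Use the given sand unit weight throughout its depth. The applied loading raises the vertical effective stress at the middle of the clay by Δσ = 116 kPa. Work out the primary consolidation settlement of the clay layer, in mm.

Mid-depth of clay below the ground surface: z = 3.3 + 6/2 = 6.3 m.
Total vertical stress at mid-clay: σ_v = 19.9×3.3 + 16.7×3 = 115.77 kPa.
Pore pressure: u = 9.81×(6.3 − 1.5) = 47.088 kPa.
Initial effective stress: σ'_0 = σ_v − u = 115.77 − 47.088 = 68.682 kPa.
Final effective stress: σ'_f = 68.682 + 116 = 184.68 kPa.
σ'_f = 184.68 ≤ σ'_p = 292 kPa, so the clay remains overconsolidated and only the recompression index applies:
S_c = C_r·H/(1+e₀)·log₁₀(σ'_f/σ'_0) = 0.084×6/1.66×log₁₀(184.68/68.682)
    = 0.30362 × 0.42958 = 0.1304 m

S_c ≈ 130 mm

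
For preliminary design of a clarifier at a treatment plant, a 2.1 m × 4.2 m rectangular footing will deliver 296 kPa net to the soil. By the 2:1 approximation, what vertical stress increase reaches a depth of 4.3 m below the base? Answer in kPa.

By the 2:1 method the load spreads at 1 horizontal : 2 vertical, so at depth z the loaded area has grown by z in each plan dimension:
Δσ = qBL/((B+z)(L+z)) = 296×2.1×4.2/((2.1+4.3)(4.2+4.3)) = 47.991 kPa

Δσ_z ≈ 48 kPa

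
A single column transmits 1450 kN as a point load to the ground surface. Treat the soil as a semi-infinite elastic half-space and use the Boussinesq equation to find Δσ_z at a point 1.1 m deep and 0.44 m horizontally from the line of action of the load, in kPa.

Δσ_z ≈ 395 kPa

Boussinesq vertical stress below a point load on an elastic half-space:
Δσ_z = 3P/(2πz²) · [1 + (r/z)²]^(−5/2)
r/z = 0.44/1.1 = 0.4; [1+(r/z)²]^(−5/2) = 0.69001.
Δσ_z = 3×1450/(2π×1.1²) × 0.69001 = 572.17 × 0.69001 = 394.8 kPa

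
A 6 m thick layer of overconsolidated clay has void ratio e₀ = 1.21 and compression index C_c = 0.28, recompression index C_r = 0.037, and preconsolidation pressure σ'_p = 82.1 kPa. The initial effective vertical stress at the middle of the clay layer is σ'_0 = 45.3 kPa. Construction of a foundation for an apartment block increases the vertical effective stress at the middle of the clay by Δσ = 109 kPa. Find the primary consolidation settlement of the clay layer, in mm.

S_c ≈ 234 mm

Final effective stress: σ'_f = 45.3 + 109 = 154.3 kPa.
σ'_f = 154.3 > σ'_p = 82.1 kPa, so the stress path crosses the preconsolidation pressure — recompression up to σ'_p, then virgin compression beyond:
S_c = H/(1+e₀)·[C_r·log₁₀(σ'_p/σ'_0) + C_c·log₁₀(σ'_f/σ'_p)]
    = 6/2.21 × [0.037×log₁₀(82.1/45.3) + 0.28×log₁₀(154.3/82.1)]
    = 2.7149 × [0.0095551 + 0.076726] = 0.2342 m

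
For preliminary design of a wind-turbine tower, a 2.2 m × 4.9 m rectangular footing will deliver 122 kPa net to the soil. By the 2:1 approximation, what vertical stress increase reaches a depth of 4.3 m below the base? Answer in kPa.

By the 2:1 method the load spreads at 1 horizontal : 2 vertical, so at depth z the loaded area has grown by z in each plan dimension:
Δσ = qBL/((B+z)(L+z)) = 122×2.2×4.9/((2.2+4.3)(4.9+4.3)) = 21.993 kPa

Δσ_z ≈ 22 kPa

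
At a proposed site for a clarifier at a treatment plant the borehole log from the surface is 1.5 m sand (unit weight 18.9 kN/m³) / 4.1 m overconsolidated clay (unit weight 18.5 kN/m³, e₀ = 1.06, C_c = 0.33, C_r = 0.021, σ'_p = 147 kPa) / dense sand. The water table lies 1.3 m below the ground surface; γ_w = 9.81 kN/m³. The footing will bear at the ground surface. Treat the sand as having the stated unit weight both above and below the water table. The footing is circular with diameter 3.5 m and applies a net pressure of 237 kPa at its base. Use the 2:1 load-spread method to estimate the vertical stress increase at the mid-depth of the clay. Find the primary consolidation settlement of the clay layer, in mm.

Mid-depth of clay below the ground surface: z = 1.5 + 4.1/2 = 3.55 m.
Total vertical stress at mid-clay: σ_v = 18.9×1.5 + 18.5×2.05 = 66.275 kPa.
Pore pressure: u = 9.81×(3.55 − 1.3) = 22.073 kPa.
Initial effective stress: σ'_0 = σ_v − u = 66.275 − 22.073 = 44.202 kPa.
Stress increase at mid-clay by the 2:1 spreading method:
Δσ ≈ qD²/(D+z)² = 237×3.5²/(3.5+3.55)² = 58.413 kPa
Final effective stress: σ'_f = 44.202 + 58.413 = 102.61 kPa.
σ'_f = 102.61 ≤ σ'_p = 147 kPa, so the clay remains overconsolidated and only the recompression index applies:
S_c = C_r·H/(1+e₀)·log₁₀(σ'_f/σ'_0) = 0.021×4.1/2.06×log₁₀(102.61/44.202)
    = 0.041796 × 0.36575 = 0.01529 m

S_c ≈ 15.3 mm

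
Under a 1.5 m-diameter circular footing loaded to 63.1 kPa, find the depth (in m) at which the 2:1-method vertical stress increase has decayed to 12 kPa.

2:1 spreading — at depth z the loaded area has grown by z in each plan dimension:
qD²/(D+z)² = Δσ_z ⇒ z = D(√(q/Δσ_z) − 1) = 1.5×(√(63.1/12) − 1) = 1.94 m

z ≈ 1.94 m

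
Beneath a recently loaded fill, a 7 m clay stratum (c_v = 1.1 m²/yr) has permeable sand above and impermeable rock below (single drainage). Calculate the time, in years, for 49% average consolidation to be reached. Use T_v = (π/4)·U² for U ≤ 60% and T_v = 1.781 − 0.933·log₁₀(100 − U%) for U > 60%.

Drainage path length: H_d = H = 7 m (single drainage).
U ≤ 60%: T_v = (π/4)·U² = (π/4)×0.49² = 0.18857.
t = T_v·H_d²/c_v = 0.18857×7²/1.1 = 8.4 years.

t ≈ 8.4 years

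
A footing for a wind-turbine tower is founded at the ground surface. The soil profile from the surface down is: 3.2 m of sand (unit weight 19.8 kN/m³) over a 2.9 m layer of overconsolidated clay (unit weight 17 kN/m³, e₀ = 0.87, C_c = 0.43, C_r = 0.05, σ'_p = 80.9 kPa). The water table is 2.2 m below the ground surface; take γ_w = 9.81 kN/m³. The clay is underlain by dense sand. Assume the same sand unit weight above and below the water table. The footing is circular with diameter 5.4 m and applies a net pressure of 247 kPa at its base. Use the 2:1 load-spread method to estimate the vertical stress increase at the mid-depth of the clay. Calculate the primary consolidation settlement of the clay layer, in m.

Mid-depth of clay below the ground surface: z = 3.2 + 2.9/2 = 4.65 m.
Total vertical stress at mid-clay: σ_v = 19.8×3.2 + 17×1.45 = 88.01 kPa.
Pore pressure: u = 9.81×(4.65 − 2.2) = 24.035 kPa.
Initial effective stress: σ'_0 = σ_v − u = 88.01 − 24.035 = 63.975 kPa.
Stress increase at mid-clay by the 2:1 spreading method:
Δσ ≈ qD²/(D+z)² = 247×5.4²/(5.4+4.65)² = 71.31 kPa
Final effective stress: σ'_f = 63.975 + 71.31 = 135.28 kPa.
σ'_f = 135.28 > σ'_p = 80.9 kPa, so the stress path crosses the preconsolidation pressure — recompression up to σ'_p, then virgin compression beyond:
S_c = H/(1+e₀)·[C_r·log₁₀(σ'_p/σ'_0) + C_c·log₁₀(σ'_f/σ'_p)]
    = 2.9/1.87 × [0.05×log₁₀(80.9/63.975) + 0.43×log₁₀(135.28/80.9)]
    = 1.5508 × [0.0050969 + 0.096013] = 0.1568 m

S_c ≈ 0.157 m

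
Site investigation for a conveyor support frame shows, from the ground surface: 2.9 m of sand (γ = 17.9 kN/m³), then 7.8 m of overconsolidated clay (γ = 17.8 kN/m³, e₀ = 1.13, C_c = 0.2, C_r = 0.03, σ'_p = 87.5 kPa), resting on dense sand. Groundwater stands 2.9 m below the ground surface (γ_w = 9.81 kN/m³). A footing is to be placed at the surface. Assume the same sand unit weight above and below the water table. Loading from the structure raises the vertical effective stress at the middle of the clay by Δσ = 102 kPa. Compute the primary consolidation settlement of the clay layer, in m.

Mid-depth of clay below the ground surface: z = 2.9 + 7.8/2 = 6.8 m.
Total vertical stress at mid-clay: σ_v = 17.9×2.9 + 17.8×3.9 = 121.33 kPa.
Pore pressure: u = 9.81×(6.8 − 2.9) = 38.259 kPa.
Initial effective stress: σ'_0 = σ_v − u = 121.33 − 38.259 = 83.071 kPa.
Final effective stress: σ'_f = 83.071 + 102 = 185.07 kPa.
σ'_f = 185.07 > σ'_p = 87.5 kPa, so the stress path crosses the preconsolidation pressure — recompression up to σ'_p, then virgin compression beyond:
S_c = H/(1+e₀)·[C_r·log₁₀(σ'_p/σ'_0) + C_c·log₁₀(σ'_f/σ'_p)]
    = 7.8/2.13 × [0.03×log₁₀(87.5/83.071) + 0.2×log₁₀(185.07/87.5)]
    = 3.662 × [0.00067676 + 0.065066] = 0.2407 m

S_c ≈ 0.241 m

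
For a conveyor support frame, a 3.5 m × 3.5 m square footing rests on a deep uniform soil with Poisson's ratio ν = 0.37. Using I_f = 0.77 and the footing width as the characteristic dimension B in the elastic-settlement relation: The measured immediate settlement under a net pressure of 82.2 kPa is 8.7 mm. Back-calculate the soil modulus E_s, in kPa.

E_s ≈ 22000 kPa

S_e = q·B·(1−ν²)/E_s · I_f  ⇒  E_s = q·B·(1−ν²)·I_f / S_e.
E_s = 82.2 × 3.5 × 0.8631 × 0.77 / 0.0087 = 21980 kPa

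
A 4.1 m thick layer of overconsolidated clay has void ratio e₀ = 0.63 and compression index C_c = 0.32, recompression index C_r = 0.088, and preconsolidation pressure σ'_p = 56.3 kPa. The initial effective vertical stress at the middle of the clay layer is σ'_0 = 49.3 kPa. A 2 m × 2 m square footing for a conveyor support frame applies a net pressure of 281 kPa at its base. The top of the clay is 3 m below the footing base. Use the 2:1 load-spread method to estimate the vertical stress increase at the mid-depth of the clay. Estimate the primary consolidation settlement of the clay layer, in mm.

Mid-depth of clay below the footing base: z = 3 + 4.1/2 = 5.05 m.
Stress increase at mid-clay by the 2:1 spreading method:
Δσ = qBL/((B+z)(L+z)) = 281×2×2/((2+5.05)(2+5.05)) = 22.615 kPa
Final effective stress: σ'_f = 49.3 + 22.615 = 71.915 kPa.
σ'_f = 71.915 > σ'_p = 56.3 kPa, so the stress path crosses the preconsolidation pressure — recompression up to σ'_p, then virgin compression beyond:
S_c = H/(1+e₀)·[C_r·log₁₀(σ'_p/σ'_0) + C_c·log₁₀(σ'_f/σ'_p)]
    = 4.1/1.63 × [0.088×log₁₀(56.3/49.3) + 0.32×log₁₀(71.915/56.3)]
    = 2.5153 × [0.0050742 + 0.03402] = 0.09833 m

S_c ≈ 98.3 mm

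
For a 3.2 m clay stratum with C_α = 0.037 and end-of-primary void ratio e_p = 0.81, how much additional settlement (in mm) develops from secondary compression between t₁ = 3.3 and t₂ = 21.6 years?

Secondary compression: S_s = C_α·H/(1+e_p)·log₁₀(t₂/t₁)
S_s = 0.037×3.2/(1+0.81)×log₁₀(21.6/3.3)
    = 0.06541 × 0.8159 = 0.05337 m

S_s ≈ 53.4 mm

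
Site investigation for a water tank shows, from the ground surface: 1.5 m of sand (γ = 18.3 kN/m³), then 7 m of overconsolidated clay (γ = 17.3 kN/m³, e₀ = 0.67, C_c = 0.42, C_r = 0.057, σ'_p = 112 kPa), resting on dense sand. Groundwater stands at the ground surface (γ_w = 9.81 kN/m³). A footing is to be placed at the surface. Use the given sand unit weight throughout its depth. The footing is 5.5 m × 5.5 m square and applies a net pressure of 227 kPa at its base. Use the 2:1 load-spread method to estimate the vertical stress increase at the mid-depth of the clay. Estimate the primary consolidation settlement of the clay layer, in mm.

S_c ≈ 99.1 mm

Mid-depth of clay below the ground surface: z = 1.5 + 7/2 = 5 m.
Total vertical stress at mid-clay: σ_v = 18.3×1.5 + 17.3×3.5 = 88 kPa.
Pore pressure: u = 9.81×(5 − 0) = 49.05 kPa.
Initial effective stress: σ'_0 = σ_v − u = 88 − 49.05 = 38.95 kPa.
Stress increase at mid-clay by the 2:1 spreading method:
Δσ = qBL/((B+z)(L+z)) = 227×5.5×5.5/((5.5+5)(5.5+5)) = 62.283 kPa
Final effective stress: σ'_f = 38.95 + 62.283 = 101.23 kPa.
σ'_f = 101.23 ≤ σ'_p = 112 kPa, so the clay remains overconsolidated and only the recompression index applies:
S_c = C_r·H/(1+e₀)·log₁₀(σ'_f/σ'_0) = 0.057×7/1.67×log₁₀(101.23/38.95)
    = 0.23892 × 0.4148 = 0.0991 m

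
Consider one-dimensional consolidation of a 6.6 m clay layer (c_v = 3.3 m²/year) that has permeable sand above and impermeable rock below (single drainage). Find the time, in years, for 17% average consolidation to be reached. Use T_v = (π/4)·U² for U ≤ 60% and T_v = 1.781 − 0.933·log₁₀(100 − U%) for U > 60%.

Drainage path length: H_d = H = 6.6 m (single drainage).
U ≤ 60%: T_v = (π/4)·U² = (π/4)×0.17² = 0.022698.
t = T_v·H_d²/c_v = 0.022698×6.6²/3.3 = 0.2996 years.

t ≈ 0.3 years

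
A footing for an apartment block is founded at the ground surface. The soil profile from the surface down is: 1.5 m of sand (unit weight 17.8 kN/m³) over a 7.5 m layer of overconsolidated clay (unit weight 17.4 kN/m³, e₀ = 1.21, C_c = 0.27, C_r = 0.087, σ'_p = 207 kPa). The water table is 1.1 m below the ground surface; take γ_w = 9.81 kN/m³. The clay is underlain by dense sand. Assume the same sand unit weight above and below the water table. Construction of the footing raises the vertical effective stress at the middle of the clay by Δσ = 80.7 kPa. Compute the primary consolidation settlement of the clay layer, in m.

S_c ≈ 0.121 m

Mid-depth of clay below the ground surface: z = 1.5 + 7.5/2 = 5.25 m.
Total vertical stress at mid-clay: σ_v = 17.8×1.5 + 17.4×3.75 = 91.95 kPa.
Pore pressure: u = 9.81×(5.25 − 1.1) = 40.712 kPa.
Initial effective stress: σ'_0 = σ_v − u = 91.95 − 40.712 = 51.238 kPa.
Final effective stress: σ'_f = 51.238 + 80.7 = 131.94 kPa.
σ'_f = 131.94 ≤ σ'_p = 207 kPa, so the clay remains overconsolidated and only the recompression index applies:
S_c = C_r·H/(1+e₀)·log₁₀(σ'_f/σ'_0) = 0.087×7.5/2.21×log₁₀(131.94/51.238)
    = 0.29525 × 0.41078 = 0.1213 m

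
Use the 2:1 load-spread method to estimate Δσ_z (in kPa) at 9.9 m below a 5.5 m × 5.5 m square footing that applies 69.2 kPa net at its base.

By the 2:1 method the load spreads at 1 horizontal : 2 vertical, so at depth z the loaded area has grown by z in each plan dimension:
Δσ = qBL/((B+z)(L+z)) = 69.2×5.5×5.5/((5.5+9.9)(5.5+9.9)) = 8.8265 kPa

Δσ_z ≈ 8.83 kPa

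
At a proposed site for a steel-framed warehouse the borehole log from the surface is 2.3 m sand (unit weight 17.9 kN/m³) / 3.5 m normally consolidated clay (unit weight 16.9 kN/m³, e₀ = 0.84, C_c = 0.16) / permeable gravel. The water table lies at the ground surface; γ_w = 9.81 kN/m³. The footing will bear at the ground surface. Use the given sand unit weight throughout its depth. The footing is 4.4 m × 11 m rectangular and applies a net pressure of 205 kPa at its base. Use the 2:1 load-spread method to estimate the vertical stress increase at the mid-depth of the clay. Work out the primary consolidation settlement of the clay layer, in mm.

S_c ≈ 166 mm

Mid-depth of clay below the ground surface: z = 2.3 + 3.5/2 = 4.05 m.
Total vertical stress at mid-clay: σ_v = 17.9×2.3 + 16.9×1.75 = 70.745 kPa.
Pore pressure: u = 9.81×(4.05 − 0) = 39.73 kPa.
Initial effective stress: σ'_0 = σ_v − u = 70.745 − 39.73 = 31.015 kPa.
Stress increase at mid-clay by the 2:1 spreading method:
Δσ = qBL/((B+z)(L+z)) = 205×4.4×11/((4.4+4.05)(11+4.05)) = 78.02 kPa
Final effective stress: σ'_f = σ'_0 + Δσ = 31.015 + 78.02 = 109.03 kPa.
Normally consolidated clay, so the full stress increment lies on the virgin compression line:
S_c = C_c·H/(1+e₀)·log₁₀(σ'_f/σ'_0) = 0.16×3.5/(1+0.84)×log₁₀(109.03/31.015)
    = 0.30435 × 0.54597 = 0.1662 m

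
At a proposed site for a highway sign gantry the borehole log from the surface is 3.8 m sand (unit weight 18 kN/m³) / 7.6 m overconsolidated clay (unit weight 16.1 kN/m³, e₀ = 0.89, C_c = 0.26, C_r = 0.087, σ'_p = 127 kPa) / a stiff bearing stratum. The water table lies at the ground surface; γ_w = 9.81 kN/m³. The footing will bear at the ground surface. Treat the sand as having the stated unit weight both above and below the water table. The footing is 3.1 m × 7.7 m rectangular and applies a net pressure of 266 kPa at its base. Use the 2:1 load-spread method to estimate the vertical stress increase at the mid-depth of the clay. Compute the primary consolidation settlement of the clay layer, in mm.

S_c ≈ 81.1 mm

Mid-depth of clay below the ground surface: z = 3.8 + 7.6/2 = 7.6 m.
Total vertical stress at mid-clay: σ_v = 18×3.8 + 16.1×3.8 = 129.58 kPa.
Pore pressure: u = 9.81×(7.6 − 0) = 74.556 kPa.
Initial effective stress: σ'_0 = σ_v − u = 129.58 − 74.556 = 55.024 kPa.
Stress increase at mid-clay by the 2:1 spreading method:
Δσ = qBL/((B+z)(L+z)) = 266×3.1×7.7/((3.1+7.6)(7.7+7.6)) = 38.785 kPa
Final effective stress: σ'_f = 55.024 + 38.785 = 93.809 kPa.
σ'_f = 93.809 ≤ σ'_p = 127 kPa, so the clay remains overconsolidated and only the recompression index applies:
S_c = C_r·H/(1+e₀)·log₁₀(σ'_f/σ'_0) = 0.087×7.6/1.89×log₁₀(93.809/55.024)
    = 0.34984 × 0.23169 = 0.08106 m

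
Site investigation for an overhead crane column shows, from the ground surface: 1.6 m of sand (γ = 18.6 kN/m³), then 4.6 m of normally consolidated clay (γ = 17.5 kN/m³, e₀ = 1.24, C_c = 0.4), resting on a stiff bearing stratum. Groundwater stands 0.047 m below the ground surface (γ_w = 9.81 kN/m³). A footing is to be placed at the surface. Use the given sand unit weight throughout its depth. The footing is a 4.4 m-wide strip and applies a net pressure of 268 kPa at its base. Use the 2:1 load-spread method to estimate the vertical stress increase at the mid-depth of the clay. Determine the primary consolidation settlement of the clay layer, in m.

Mid-depth of clay below the ground surface: z = 1.6 + 4.6/2 = 3.9 m.
Total vertical stress at mid-clay: σ_v = 18.6×1.6 + 17.5×2.3 = 70.01 kPa.
Pore pressure: u = 9.81×(3.9 − 0.047) = 37.798 kPa.
Initial effective stress: σ'_0 = σ_v − u = 70.01 − 37.798 = 32.212 kPa.
Stress increase at mid-clay by the 2:1 spreading method:
Δσ = qB/(B+z) = 268×4.4/(4.4+3.9) = 142.07 kPa
Final effective stress: σ'_f = σ'_0 + Δσ = 32.212 + 142.07 = 174.28 kPa.
Normally consolidated clay, so the full stress increment lies on the virgin compression line:
S_c = C_c·H/(1+e₀)·log₁₀(σ'_f/σ'_0) = 0.4×4.6/(1+1.24)×log₁₀(174.28/32.212)
    = 0.82143 × 0.73323 = 0.6023 m

S_c ≈ 0.602 m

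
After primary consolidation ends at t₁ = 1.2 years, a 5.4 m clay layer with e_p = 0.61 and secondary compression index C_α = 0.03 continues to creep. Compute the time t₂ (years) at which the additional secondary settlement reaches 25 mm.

t₂ ≈ 2.13 years

S_s = C_α·H/(1+e_p)·log₁₀(t₂/t₁) ⇒ log₁₀(t₂/t₁) = S_s·(1+e_p)/(C_α·H).
log₁₀(t₂/t₁) = 0.025 × (1+0.61) / (0.03×5.4) = 0.2485
t₂ = t₁ × 10^0.2485 = 1.2 × 1.772 = 2.126 years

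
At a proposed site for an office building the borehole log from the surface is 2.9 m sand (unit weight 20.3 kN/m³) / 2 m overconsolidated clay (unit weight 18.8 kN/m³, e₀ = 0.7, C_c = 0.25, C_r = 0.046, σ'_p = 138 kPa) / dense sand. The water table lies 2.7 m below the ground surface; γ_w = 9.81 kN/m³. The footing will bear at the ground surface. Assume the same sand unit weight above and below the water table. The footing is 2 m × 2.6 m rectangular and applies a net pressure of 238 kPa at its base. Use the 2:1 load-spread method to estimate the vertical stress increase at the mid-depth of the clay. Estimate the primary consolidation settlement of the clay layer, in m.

Mid-depth of clay below the ground surface: z = 2.9 + 2/2 = 3.9 m.
Total vertical stress at mid-clay: σ_v = 20.3×2.9 + 18.8×1 = 77.67 kPa.
Pore pressure: u = 9.81×(3.9 − 2.7) = 11.772 kPa.
Initial effective stress: σ'_0 = σ_v − u = 77.67 − 11.772 = 65.898 kPa.
Stress increase at mid-clay by the 2:1 spreading method:
Δσ = qBL/((B+z)(L+z)) = 238×2×2.6/((2+3.9)(2.6+3.9)) = 32.271 kPa
Final effective stress: σ'_f = 65.898 + 32.271 = 98.169 kPa.
σ'_f = 98.169 ≤ σ'_p = 138 kPa, so the clay remains overconsolidated and only the recompression index applies:
S_c = C_r·H/(1+e₀)·log₁₀(σ'_f/σ'_0) = 0.046×2/1.7×log₁₀(98.169/65.898)
    = 0.054119 × 0.1731 = 0.009368 m

S_c ≈ 0.00937 m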